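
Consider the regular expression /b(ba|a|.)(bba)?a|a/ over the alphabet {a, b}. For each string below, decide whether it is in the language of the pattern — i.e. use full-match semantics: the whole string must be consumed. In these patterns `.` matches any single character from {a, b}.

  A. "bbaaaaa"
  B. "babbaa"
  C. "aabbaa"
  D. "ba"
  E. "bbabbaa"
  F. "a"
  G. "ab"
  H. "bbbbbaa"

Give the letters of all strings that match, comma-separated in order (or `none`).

B, E, F

A → no match
B → match
C → no match
D → no match
E → match
F → match
G → no match — must end with "a"
H → no match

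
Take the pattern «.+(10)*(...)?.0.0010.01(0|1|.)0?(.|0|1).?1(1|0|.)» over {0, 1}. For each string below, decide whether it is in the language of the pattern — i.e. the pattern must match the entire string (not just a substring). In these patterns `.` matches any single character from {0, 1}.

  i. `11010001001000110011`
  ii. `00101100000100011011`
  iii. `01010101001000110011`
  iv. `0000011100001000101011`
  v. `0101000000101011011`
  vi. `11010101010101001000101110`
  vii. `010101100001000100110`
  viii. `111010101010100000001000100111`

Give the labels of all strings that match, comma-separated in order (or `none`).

i, ii, iii, iv, v, vi, vii, viii

i → match
ii → match
iii → match
iv → match
v → match
vi → match
vii → match
viii → match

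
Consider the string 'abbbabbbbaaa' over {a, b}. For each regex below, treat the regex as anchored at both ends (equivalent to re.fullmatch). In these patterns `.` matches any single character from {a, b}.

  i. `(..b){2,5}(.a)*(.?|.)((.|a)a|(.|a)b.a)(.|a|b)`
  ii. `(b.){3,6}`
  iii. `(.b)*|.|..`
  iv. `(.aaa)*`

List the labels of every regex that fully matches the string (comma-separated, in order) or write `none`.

i → match
ii → no match — must start with 'b'
iii → no match
iv → no match

i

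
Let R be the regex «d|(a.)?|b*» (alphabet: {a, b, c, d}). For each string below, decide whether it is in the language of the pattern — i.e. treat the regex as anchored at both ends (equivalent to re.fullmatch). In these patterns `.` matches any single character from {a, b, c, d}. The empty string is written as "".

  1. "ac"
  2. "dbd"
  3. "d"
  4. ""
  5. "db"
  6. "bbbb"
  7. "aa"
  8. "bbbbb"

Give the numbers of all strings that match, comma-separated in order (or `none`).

1. "ac" → match
2. "dbd" → no match
3. "d" → match
4. "" → match
5. "db" → no match
6. "bbbb" → match
7. "aa" → match
8. "bbbbb" → match

1, 3, 4, 6, 7, 8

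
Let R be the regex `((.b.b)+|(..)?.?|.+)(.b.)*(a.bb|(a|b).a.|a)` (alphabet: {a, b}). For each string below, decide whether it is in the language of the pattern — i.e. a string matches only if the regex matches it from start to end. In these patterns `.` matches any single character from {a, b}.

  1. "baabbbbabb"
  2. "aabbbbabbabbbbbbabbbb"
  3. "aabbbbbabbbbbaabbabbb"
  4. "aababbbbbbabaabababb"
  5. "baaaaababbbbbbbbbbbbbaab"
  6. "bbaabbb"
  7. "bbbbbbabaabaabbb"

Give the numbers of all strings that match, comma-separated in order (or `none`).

3, 5, 6, 7

1 → no match
2 → no match
3 → match
4 → no match
5 → match
6 → match
7 → match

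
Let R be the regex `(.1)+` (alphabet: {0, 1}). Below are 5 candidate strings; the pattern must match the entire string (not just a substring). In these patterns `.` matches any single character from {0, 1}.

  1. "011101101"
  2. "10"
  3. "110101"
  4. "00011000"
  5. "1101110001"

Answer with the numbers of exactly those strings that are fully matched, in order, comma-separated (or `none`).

1 → no match
2 → no match — must end with "1"
3 → match
4 → no match — must end with "1"
5 → no match

3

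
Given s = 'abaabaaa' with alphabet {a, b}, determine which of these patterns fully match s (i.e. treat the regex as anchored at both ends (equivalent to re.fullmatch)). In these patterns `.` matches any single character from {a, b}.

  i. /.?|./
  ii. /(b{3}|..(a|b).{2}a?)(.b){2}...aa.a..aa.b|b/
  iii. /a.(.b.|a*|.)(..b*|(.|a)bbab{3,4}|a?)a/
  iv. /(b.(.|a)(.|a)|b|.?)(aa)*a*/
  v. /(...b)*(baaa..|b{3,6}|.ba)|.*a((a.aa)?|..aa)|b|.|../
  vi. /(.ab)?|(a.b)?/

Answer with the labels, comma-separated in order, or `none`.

v

i → no match
ii → no match — must end with 'b'
iii → no match
iv → no match
v → match
vi → no match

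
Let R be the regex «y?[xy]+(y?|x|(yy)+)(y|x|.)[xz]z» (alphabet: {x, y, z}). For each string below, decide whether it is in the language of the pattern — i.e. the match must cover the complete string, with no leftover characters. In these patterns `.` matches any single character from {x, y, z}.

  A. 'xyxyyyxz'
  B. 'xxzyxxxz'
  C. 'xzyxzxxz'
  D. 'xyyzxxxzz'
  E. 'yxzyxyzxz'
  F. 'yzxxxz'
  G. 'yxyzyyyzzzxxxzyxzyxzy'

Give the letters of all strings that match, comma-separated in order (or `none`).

A

A → match
B → no match
C → no match
D → no match
E → no match
F → no match
G → no match — must end with 'z'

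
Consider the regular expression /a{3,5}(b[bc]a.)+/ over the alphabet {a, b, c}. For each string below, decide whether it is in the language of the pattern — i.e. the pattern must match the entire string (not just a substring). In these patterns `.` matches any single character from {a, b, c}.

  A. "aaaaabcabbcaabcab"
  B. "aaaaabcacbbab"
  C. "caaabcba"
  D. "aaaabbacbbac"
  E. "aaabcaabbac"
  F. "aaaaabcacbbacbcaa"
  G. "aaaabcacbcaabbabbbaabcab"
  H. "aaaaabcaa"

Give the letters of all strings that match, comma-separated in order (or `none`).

A, B, D, E, F, G, H

A → match
B → match
C → no match — must start with "a"
D → match
E → match
F → match
G → match
H → match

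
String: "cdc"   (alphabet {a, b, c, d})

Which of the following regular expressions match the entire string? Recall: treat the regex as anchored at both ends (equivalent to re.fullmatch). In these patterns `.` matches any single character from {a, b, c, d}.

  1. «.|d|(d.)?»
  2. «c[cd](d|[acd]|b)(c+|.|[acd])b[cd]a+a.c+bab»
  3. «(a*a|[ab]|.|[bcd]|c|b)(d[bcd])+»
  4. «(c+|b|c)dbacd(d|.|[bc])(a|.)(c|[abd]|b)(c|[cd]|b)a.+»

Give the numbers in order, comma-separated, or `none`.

3

1 → no match
2 → no match — must end with "cbab"
3 → match
4 → no match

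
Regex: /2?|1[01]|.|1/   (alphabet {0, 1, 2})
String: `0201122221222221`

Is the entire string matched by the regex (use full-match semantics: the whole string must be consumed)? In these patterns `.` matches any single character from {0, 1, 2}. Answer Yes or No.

No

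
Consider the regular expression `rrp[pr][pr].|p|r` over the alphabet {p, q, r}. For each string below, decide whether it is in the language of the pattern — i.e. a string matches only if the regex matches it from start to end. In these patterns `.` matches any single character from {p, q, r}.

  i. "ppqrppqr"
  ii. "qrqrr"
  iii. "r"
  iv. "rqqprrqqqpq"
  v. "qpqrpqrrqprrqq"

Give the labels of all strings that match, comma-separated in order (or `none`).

i → no match
ii → no match
iii → match
iv → no match
v → no match

iii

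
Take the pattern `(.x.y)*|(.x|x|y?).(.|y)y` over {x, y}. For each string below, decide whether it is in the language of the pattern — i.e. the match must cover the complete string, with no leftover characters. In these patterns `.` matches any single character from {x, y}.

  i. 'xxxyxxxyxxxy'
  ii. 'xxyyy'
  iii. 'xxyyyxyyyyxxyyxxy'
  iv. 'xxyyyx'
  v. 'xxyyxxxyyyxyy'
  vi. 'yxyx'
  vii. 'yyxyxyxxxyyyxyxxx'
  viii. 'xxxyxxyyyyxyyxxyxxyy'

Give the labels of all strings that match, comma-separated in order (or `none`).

i. 'xxxyxxxyxxxy' → match
ii. 'xxyyy' → match
iii → no match
iv. 'xxyyyx' → no match
v → no match
vi. 'yxyx' → no match
vii → no match
viii → no match

i, ii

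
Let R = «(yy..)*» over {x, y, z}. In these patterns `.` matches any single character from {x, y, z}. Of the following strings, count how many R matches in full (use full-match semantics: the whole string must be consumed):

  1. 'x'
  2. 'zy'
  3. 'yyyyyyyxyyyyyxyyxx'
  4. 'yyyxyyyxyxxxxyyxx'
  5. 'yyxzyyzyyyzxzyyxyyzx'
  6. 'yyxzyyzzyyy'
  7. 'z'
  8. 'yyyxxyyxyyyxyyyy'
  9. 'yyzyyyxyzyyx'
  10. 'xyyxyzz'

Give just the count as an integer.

1 → no match
2 → no match
3 → no match
4 → no match
5 → no match
6 → no match
7 → no match
8 → no match
9 → no match
10 → no match
Total matched: 0

0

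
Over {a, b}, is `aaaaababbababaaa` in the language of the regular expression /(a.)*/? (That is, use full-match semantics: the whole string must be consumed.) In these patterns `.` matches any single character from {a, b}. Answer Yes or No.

No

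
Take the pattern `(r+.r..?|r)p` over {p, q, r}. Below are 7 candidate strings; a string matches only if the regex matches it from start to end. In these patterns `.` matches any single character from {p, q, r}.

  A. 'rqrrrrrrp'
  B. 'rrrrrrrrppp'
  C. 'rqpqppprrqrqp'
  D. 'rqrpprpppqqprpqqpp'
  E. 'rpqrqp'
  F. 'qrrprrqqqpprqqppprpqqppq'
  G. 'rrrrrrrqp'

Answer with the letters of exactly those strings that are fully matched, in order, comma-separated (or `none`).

A → no match
B → match
C → no match
D → no match
E → no match
F → no match — must start with 'r'
G → match

B, G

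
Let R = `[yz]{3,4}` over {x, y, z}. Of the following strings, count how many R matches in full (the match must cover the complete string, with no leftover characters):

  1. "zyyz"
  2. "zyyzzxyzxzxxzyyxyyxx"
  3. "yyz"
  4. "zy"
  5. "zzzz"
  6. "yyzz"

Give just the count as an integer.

4

1 → match
2 → no match
3 → match
4 → no match
5 → match
6 → match
Total matched: 4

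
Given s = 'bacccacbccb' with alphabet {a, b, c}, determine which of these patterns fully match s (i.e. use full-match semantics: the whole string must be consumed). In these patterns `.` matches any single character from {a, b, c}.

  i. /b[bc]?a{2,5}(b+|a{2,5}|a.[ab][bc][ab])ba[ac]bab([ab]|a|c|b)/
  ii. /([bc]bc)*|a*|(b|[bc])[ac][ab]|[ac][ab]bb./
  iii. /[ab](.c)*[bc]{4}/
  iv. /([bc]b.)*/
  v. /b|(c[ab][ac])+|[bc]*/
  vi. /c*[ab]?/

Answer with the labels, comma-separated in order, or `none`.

i → no match
ii → no match
iii → match
iv → no match
v → no match
vi → no match

iii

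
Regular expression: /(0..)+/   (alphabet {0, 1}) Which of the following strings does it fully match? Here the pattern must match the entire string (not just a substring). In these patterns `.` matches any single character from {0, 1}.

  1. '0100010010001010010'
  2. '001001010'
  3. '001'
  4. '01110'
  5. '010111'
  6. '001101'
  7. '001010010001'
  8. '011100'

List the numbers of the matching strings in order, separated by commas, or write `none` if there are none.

1 → no match
2. '001001010' → match
3. '001' → match
4. '01110' → no match
5. '010111' → no match
6. '001101' → no match
7. '001010010001' → match
8. '011100' → no match

2, 3, 7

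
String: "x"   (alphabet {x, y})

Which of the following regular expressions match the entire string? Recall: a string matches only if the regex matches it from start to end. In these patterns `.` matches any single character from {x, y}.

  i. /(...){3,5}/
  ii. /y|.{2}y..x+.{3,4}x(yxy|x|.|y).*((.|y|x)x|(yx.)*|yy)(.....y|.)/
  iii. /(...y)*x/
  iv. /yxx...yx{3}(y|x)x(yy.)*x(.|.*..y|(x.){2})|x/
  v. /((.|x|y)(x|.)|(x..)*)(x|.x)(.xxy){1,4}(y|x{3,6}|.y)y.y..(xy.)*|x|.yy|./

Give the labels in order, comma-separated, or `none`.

i → no match
ii → no match
iii → match
iv → match
v → match

iii, iv, v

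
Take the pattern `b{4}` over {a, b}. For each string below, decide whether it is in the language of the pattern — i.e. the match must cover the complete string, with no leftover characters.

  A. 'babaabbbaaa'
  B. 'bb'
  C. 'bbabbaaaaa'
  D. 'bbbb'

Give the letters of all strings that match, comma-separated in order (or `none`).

D

A → no match — must end with 'b'
B → no match
C → no match — must end with 'b'
D → match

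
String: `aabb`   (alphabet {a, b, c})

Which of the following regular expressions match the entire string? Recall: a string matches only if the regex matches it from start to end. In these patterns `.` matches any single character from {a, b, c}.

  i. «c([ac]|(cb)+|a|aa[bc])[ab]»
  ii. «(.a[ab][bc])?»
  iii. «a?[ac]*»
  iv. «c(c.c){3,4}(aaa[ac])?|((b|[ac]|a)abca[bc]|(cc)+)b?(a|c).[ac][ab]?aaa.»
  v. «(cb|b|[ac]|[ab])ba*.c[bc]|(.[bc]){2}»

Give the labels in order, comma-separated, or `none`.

i → no match — must start with `c`
ii → match
iii → no match
iv → no match
v → no match

ii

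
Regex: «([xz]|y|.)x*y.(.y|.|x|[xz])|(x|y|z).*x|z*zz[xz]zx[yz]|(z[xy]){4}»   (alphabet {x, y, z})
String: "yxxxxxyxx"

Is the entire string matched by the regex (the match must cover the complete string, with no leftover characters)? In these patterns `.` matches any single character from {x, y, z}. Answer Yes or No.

Yes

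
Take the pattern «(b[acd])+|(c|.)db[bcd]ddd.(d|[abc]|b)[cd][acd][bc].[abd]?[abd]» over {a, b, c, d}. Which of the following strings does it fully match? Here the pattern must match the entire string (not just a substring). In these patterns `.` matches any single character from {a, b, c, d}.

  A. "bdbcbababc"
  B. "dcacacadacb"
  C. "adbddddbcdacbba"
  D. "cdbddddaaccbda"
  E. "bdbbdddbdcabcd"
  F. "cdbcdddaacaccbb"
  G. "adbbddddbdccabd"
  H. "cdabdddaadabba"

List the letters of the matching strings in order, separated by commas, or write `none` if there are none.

A, C, D, E, F, G

A → match
B → no match
C → match
D → match
E → match
F → match
G → match
H → no match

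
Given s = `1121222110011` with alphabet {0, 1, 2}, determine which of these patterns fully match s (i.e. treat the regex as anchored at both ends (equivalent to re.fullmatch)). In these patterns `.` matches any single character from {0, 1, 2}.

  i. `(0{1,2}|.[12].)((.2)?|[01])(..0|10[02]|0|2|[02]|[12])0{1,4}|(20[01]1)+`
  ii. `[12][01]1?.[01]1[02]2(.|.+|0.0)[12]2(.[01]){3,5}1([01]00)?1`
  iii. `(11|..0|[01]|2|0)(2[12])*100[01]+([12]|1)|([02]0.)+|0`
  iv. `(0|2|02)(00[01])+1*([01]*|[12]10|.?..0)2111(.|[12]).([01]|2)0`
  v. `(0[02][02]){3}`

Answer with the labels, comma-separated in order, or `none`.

iii

i → no match
ii → no match
iii → match
iv → no match — must end with `0`
v → no match — must start with `0`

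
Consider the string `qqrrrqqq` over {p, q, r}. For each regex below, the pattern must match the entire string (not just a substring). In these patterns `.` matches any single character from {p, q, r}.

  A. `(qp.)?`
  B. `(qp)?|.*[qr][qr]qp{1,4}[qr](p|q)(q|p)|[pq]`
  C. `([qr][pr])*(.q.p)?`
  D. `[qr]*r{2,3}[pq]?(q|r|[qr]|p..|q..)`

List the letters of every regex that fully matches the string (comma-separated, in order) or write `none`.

D

A → no match
B → no match
C → no match
D → match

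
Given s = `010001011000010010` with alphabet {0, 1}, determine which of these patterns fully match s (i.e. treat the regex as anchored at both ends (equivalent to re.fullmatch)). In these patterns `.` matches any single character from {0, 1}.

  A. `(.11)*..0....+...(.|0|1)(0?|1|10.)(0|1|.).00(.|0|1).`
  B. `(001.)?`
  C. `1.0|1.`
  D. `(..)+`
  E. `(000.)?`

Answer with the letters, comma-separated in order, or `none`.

A → match
B → no match
C → no match — must start with `1`
D → match
E → no match

A, D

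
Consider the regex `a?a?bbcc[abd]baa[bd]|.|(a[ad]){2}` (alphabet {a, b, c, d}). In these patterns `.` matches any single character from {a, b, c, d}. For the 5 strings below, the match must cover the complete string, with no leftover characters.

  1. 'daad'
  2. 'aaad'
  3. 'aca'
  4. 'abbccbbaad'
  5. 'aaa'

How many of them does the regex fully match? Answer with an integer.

2

1 → no match
2 → match
3 → no match
4 → match
5 → no match
Total matched: 2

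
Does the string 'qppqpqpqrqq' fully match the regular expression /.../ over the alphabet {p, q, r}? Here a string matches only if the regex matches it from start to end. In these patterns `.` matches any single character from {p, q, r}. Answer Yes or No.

No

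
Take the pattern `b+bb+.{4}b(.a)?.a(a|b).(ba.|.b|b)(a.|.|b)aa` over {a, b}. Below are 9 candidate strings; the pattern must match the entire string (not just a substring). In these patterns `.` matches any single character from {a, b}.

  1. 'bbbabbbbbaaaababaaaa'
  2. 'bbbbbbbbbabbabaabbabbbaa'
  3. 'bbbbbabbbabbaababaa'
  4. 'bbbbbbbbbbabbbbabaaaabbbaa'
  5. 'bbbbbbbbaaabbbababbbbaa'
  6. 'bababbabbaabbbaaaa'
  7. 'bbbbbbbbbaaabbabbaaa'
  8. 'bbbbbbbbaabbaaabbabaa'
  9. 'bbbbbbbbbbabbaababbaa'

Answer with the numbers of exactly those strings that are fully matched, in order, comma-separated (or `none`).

1, 5, 8, 9

1 → match
2 → no match
3 → no match
4 → no match
5 → match
6 → no match
7 → no match
8 → match
9 → match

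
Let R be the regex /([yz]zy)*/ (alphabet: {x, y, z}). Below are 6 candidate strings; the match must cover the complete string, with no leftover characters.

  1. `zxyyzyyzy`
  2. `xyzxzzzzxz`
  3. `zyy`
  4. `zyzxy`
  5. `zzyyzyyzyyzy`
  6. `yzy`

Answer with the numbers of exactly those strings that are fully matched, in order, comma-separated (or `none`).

1 → no match
2 → no match
3 → no match
4 → no match
5 → match
6 → match

5, 6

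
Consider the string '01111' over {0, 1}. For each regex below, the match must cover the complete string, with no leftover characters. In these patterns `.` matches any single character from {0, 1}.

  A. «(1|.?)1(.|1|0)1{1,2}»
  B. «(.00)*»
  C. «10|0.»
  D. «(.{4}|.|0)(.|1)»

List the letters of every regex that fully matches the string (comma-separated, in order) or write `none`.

A → match
B → no match
C → no match
D → match

A, D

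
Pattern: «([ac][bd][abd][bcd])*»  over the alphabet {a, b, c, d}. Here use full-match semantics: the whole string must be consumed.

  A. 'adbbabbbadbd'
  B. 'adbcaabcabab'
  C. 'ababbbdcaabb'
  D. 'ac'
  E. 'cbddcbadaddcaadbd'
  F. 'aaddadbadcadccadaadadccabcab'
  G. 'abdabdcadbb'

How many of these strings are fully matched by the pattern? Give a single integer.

1

A → match
B → no match
C → no match
D → no match
E → no match
F → no match
G → no match
Total matched: 1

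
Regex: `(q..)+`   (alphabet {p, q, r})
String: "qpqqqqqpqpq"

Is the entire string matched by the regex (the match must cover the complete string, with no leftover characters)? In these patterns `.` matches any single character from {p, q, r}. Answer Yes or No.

No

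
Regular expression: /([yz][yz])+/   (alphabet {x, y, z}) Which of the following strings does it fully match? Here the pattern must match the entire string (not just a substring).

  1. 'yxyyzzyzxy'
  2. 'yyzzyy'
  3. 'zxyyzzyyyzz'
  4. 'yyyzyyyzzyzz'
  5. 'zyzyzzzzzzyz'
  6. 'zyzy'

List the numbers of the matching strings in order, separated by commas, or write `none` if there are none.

1 → no match
2 → match
3 → no match
4 → match
5 → match
6 → match

2, 4, 5, 6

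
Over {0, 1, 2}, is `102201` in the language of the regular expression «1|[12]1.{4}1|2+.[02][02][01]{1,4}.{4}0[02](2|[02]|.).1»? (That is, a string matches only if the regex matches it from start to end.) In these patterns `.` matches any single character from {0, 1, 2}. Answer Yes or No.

No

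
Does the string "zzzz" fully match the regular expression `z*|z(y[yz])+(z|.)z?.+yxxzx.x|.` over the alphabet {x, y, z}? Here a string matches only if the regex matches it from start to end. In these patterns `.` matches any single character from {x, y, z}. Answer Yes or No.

Yes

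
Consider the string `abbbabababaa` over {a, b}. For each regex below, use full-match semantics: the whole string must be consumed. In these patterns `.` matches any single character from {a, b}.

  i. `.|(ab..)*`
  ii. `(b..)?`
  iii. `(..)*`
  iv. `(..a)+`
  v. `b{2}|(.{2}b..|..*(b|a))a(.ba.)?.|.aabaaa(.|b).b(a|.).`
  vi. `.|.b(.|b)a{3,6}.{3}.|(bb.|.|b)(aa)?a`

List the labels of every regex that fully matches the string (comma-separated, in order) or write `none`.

i → match
ii → no match
iii → match
iv → no match
v → match
vi → no match

i, iii, v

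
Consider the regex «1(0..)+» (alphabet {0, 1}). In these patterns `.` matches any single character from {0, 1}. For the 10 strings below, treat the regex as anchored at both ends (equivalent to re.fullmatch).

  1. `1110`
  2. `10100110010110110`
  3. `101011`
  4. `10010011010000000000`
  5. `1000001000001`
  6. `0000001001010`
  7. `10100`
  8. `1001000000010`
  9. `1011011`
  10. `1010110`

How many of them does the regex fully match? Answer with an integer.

3

1 → no match — must start with `10`
2 → no match
3 → no match
4 → no match
5 → match
6 → no match — must start with `10`
7 → no match
8 → match
9 → match
10 → no match
Total matched: 3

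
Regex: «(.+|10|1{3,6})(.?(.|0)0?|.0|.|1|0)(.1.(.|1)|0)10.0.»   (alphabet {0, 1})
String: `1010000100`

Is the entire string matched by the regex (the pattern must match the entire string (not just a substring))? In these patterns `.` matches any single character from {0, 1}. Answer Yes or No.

No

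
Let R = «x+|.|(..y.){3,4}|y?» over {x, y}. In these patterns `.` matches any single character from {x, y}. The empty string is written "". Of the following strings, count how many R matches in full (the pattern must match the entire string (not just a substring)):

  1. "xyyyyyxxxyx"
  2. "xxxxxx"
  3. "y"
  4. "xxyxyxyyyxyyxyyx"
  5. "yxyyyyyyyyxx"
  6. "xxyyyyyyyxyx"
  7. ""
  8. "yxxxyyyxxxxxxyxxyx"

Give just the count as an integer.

1 → no match
2 → match
3 → match
4 → match
5 → no match
6 → match
7 → match
8 → no match
Total matched: 5

5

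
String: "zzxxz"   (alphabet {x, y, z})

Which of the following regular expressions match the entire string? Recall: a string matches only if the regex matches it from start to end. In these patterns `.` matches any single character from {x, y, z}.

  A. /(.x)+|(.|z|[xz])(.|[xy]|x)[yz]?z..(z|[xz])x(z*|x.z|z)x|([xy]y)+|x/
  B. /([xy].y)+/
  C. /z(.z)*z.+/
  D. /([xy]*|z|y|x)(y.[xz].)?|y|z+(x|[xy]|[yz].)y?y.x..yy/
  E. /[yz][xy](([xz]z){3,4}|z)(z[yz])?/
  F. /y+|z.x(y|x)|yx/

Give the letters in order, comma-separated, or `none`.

C

A → no match
B → no match — must end with "y"
C → match
D → no match
E → no match
F → no match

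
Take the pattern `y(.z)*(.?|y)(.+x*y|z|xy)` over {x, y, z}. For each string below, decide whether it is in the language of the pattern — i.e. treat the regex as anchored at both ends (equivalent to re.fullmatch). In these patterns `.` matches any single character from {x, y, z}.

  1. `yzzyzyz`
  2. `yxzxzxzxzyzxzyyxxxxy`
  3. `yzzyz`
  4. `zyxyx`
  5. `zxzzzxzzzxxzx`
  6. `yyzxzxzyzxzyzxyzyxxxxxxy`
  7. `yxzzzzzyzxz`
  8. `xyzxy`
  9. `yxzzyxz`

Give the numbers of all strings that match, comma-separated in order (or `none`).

1, 2, 3, 6, 7

1 → match
2 → match
3 → match
4 → no match — must start with `y`
5 → no match — must start with `y`
6 → match
7 → match
8 → no match — must start with `y`
9 → no match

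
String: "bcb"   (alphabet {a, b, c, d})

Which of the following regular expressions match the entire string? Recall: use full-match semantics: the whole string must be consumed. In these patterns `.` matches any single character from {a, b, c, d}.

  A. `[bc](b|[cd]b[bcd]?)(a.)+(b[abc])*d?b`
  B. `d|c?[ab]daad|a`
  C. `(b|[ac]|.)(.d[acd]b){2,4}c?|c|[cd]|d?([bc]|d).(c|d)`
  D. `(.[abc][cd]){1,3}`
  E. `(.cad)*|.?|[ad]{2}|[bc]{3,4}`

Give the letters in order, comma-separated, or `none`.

A → no match
B → no match
C → no match
D → no match
E → match

E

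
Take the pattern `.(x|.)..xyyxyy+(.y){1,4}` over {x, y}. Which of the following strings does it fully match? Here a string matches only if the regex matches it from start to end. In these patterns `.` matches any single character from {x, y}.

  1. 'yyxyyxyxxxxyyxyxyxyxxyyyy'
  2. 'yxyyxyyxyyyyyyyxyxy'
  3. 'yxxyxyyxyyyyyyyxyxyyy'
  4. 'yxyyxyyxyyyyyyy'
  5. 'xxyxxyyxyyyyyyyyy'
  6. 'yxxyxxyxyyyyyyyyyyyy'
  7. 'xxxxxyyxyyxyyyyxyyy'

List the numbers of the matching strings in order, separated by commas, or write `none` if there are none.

2, 3, 4, 5

1 → no match
2 → match
3 → match
4 → match
5 → match
6 → no match
7 → no match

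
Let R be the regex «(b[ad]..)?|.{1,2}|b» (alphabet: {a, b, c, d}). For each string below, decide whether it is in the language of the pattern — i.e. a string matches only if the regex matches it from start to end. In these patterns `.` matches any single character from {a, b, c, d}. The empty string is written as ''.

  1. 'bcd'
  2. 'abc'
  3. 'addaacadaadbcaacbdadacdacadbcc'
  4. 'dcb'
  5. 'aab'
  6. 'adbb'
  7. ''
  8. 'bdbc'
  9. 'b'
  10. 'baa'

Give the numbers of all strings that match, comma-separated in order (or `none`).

1 → no match
2 → no match
3 → no match
4 → no match
5 → no match
6 → no match
7 → match
8 → match
9 → match
10 → no match

7, 8, 9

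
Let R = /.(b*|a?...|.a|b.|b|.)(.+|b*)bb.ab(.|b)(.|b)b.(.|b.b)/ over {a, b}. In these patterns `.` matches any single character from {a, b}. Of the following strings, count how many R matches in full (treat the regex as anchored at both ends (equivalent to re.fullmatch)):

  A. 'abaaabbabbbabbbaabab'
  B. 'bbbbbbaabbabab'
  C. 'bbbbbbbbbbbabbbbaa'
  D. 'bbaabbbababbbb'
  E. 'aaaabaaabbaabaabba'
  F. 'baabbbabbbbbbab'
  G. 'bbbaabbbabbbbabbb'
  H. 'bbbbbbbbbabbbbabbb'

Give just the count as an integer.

A → no match
B → match
C → match
D → match
E → match
F → match
G → match
H → match
Total matched: 7

7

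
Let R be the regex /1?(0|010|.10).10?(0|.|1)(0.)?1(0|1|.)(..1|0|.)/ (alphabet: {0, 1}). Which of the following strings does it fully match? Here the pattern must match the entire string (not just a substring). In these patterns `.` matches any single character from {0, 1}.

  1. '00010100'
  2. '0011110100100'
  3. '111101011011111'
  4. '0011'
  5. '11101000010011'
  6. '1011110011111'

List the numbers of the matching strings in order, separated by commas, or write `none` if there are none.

none

1 → no match
2 → no match
3 → no match
4 → no match
5 → no match
6 → no match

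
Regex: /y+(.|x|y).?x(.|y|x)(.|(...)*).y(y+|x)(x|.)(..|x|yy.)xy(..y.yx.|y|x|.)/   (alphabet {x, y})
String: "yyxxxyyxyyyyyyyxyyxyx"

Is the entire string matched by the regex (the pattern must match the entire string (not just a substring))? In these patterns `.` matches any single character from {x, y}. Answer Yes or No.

Yes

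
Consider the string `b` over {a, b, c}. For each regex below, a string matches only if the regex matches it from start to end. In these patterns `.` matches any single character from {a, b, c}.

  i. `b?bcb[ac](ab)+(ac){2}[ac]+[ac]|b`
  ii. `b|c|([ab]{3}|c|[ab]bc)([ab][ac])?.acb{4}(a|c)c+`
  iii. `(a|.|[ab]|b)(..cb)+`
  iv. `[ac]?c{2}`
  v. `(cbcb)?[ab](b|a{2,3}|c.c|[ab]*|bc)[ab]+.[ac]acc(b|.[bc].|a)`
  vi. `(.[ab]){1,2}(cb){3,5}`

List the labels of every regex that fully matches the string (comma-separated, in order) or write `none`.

i, ii

i → match
ii → match
iii → no match — must end with `cb`
iv → no match — must end with `c`
v → no match
vi → no match — must end with `cb`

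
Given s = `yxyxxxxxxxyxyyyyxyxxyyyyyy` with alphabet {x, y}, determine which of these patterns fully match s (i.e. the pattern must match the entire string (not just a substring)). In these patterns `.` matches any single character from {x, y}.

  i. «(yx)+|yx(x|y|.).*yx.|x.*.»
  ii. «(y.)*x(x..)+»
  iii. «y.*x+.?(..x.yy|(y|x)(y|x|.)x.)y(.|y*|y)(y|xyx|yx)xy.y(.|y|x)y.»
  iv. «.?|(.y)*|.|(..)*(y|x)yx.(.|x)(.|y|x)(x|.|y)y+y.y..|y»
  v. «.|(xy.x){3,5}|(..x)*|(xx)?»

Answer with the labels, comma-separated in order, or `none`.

i → no match
ii → no match
iii → match
iv → no match
v → no match

iii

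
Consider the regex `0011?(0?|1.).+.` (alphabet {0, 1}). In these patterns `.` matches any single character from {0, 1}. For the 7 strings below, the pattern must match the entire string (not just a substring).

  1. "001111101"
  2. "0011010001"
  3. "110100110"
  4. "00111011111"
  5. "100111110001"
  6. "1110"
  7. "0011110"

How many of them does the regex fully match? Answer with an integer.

1. "001111101" → match
2. "0011010001" → match
3. "110100110" → no match — must start with "001"
4. "00111011111" → match
5. "100111110001" → no match — must start with "001"
6. "1110" → no match — must start with "001"
7. "0011110" → match
Total matched: 4

4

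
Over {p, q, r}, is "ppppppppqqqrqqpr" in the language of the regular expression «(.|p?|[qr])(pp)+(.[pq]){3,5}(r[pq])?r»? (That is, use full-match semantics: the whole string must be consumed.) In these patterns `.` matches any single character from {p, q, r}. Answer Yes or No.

Yes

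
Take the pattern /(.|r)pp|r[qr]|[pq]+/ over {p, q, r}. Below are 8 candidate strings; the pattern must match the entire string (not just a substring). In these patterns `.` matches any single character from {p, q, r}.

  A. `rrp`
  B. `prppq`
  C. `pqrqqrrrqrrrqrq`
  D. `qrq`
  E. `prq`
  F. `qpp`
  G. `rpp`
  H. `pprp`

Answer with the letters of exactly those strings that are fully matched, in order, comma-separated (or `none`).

F, G

A → no match
B → no match
C → no match
D → no match
E → no match
F → match
G → match
H → no match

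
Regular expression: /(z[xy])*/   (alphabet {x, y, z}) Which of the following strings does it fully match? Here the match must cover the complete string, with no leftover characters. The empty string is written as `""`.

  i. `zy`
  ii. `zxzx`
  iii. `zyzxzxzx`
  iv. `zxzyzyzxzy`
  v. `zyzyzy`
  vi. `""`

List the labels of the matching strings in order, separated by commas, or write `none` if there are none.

i, ii, iii, iv, v, vi

i. `zy` → match
ii. `zxzx` → match
iii. `zyzxzxzx` → match
iv. `zxzyzyzxzy` → match
v. `zyzyzy` → match
vi. `""` → match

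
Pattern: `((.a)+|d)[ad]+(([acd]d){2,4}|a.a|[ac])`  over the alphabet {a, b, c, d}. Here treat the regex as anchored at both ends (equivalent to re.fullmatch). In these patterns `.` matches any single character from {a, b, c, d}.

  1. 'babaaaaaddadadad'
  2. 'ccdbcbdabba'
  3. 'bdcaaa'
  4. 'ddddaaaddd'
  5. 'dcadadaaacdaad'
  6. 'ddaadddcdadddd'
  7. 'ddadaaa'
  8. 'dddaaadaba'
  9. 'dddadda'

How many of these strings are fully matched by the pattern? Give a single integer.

5

1 → match
2 → no match
3 → no match
4 → match
5 → no match
6 → no match
7 → match
8 → match
9 → match
Total matched: 5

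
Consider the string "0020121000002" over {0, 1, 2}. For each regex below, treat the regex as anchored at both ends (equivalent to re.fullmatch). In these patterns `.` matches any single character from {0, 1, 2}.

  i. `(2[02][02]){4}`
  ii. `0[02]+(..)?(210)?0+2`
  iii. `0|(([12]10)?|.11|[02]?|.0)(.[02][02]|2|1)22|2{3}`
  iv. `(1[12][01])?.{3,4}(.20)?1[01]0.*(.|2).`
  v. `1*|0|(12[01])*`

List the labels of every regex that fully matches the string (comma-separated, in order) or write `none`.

i → no match — must start with "2"
ii → match
iii → no match
iv → no match
v → no match

ii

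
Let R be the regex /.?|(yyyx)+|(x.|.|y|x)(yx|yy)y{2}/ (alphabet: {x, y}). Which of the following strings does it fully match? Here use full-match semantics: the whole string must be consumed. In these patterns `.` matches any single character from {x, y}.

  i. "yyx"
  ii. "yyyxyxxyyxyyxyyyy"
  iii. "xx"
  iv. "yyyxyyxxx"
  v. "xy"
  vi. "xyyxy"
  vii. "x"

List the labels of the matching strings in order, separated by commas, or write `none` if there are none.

i → no match
ii → no match
iii → no match
iv → no match
v → no match
vi → no match
vii → match

vii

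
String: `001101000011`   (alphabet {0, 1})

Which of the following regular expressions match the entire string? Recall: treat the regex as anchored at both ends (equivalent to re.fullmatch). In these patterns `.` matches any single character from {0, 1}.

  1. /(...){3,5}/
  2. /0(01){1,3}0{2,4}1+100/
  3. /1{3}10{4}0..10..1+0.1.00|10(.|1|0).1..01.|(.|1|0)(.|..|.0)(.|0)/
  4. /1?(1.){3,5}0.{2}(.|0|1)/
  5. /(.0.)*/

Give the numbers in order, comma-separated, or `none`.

1

1 → match
2 → no match — must end with `1100`
3 → no match
4 → no match
5 → no match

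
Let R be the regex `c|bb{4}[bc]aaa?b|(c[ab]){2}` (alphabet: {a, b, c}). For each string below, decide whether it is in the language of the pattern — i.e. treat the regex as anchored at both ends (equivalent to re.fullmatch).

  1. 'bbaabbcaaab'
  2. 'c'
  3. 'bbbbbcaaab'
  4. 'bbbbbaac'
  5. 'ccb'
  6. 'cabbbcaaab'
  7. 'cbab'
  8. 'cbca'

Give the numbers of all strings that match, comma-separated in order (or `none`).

1 → no match
2 → match
3 → match
4 → no match
5 → no match
6 → no match
7 → no match
8 → match

2, 3, 8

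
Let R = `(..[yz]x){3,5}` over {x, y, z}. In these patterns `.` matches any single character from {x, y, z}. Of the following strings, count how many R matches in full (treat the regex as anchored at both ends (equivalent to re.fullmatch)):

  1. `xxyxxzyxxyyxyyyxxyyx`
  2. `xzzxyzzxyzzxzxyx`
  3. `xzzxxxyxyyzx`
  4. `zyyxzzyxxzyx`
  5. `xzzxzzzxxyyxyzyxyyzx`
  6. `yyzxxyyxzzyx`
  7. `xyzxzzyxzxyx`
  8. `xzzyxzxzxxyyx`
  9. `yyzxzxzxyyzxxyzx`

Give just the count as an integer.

1 → match
2 → match
3 → match
4 → match
5 → match
6 → match
7 → match
8 → no match
9 → match
Total matched: 8

8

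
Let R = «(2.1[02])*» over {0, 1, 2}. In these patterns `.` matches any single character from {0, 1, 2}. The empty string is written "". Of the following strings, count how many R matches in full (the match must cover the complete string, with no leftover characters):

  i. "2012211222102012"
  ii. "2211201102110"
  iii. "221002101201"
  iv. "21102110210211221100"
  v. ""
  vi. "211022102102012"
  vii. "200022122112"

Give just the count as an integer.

i → match
ii → no match
iii. "221002101201" → no match
iv → no match
v. "" → match
vi → no match
vii. "200022122112" → no match
Total matched: 2

2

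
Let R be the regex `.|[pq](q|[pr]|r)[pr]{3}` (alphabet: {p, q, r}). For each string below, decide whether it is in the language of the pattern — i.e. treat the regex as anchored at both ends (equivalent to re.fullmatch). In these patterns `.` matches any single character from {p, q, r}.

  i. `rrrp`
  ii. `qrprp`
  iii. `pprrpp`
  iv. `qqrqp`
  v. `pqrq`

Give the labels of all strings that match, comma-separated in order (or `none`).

i → no match
ii → match
iii → no match
iv → no match
v → no match

ii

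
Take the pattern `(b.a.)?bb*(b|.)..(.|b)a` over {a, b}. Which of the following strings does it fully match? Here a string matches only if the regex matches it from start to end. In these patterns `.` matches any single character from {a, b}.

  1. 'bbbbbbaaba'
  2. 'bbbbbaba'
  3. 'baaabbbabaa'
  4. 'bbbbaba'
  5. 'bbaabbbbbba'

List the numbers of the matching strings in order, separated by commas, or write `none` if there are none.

1. 'bbbbbbaaba' → match
2. 'bbbbbaba' → match
3. 'baaabbbabaa' → match
4. 'bbbbaba' → match
5. 'bbaabbbbbba' → match

1, 2, 3, 4, 5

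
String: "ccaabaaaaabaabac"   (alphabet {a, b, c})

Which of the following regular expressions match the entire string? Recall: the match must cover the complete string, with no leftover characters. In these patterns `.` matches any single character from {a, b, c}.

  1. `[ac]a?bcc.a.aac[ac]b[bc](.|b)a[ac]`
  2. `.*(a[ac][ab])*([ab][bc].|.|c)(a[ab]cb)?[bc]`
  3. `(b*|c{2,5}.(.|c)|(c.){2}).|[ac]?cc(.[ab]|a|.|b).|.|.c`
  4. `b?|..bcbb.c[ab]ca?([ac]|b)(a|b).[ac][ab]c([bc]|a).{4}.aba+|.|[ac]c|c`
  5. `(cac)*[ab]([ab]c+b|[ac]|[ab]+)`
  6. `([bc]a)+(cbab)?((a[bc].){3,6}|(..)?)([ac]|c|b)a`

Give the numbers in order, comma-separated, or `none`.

1 → no match
2 → match
3 → no match
4 → no match
5 → no match
6 → no match — must end with "a"

2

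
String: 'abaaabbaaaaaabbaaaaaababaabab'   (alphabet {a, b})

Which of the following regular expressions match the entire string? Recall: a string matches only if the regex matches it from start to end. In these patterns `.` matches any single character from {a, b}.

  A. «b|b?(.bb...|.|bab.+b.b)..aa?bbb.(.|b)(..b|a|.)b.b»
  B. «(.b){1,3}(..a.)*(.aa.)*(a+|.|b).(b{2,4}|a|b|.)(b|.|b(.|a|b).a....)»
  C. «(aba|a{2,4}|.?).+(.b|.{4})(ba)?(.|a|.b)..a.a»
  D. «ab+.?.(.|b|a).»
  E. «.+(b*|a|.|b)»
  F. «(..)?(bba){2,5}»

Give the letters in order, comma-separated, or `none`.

A → no match
B → match
C → no match — must end with 'a'
D → no match
E → match
F → no match — must end with 'bba'

B, E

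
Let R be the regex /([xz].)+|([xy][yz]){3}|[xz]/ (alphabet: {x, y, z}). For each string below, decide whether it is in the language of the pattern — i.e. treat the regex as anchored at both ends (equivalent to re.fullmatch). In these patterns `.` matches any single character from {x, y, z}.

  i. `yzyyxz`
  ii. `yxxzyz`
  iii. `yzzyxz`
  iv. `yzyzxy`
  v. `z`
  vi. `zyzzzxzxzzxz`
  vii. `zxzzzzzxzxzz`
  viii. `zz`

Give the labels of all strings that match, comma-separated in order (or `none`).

i → match
ii → no match
iii → no match
iv → match
v → match
vi → match
vii → match
viii → match

i, iv, v, vi, vii, viii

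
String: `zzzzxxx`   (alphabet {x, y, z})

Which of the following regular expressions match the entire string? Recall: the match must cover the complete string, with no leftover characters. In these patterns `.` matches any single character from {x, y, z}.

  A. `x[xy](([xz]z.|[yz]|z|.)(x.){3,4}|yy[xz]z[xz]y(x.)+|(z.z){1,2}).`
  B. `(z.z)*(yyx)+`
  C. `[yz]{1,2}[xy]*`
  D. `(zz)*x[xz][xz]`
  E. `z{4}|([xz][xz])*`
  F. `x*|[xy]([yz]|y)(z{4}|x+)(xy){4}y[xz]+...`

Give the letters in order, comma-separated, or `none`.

A → no match — must start with `x`
B → no match — must end with `yyx`
C → no match
D → match
E → no match
F → no match

D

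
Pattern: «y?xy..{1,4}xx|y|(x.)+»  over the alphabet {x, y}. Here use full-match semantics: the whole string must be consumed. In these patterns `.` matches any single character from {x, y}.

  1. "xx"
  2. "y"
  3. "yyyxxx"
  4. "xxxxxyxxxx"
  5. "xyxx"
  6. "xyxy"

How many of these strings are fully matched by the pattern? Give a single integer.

1 → match
2 → match
3 → no match
4 → match
5 → match
6 → match
Total matched: 5

5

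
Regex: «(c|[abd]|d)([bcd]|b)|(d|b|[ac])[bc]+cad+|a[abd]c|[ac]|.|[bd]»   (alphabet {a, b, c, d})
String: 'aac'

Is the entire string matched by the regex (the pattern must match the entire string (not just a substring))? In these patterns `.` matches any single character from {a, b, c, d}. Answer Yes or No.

Yes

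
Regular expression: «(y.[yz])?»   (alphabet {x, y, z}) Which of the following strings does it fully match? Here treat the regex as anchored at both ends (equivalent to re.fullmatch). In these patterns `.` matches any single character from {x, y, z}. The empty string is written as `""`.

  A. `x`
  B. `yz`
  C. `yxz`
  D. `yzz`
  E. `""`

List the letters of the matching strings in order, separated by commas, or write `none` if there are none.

C, D, E

A → no match
B → no match
C → match
D → match
E → match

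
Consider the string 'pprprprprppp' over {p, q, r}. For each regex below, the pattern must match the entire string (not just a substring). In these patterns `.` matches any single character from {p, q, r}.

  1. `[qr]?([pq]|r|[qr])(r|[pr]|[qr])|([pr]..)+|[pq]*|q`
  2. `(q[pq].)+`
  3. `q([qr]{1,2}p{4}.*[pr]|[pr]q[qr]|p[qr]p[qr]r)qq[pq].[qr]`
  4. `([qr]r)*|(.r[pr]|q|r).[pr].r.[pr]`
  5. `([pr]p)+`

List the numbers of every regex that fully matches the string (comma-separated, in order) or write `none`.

1 → match
2 → no match — must start with 'q'
3 → no match — must start with 'q'
4 → no match
5 → match

1, 5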